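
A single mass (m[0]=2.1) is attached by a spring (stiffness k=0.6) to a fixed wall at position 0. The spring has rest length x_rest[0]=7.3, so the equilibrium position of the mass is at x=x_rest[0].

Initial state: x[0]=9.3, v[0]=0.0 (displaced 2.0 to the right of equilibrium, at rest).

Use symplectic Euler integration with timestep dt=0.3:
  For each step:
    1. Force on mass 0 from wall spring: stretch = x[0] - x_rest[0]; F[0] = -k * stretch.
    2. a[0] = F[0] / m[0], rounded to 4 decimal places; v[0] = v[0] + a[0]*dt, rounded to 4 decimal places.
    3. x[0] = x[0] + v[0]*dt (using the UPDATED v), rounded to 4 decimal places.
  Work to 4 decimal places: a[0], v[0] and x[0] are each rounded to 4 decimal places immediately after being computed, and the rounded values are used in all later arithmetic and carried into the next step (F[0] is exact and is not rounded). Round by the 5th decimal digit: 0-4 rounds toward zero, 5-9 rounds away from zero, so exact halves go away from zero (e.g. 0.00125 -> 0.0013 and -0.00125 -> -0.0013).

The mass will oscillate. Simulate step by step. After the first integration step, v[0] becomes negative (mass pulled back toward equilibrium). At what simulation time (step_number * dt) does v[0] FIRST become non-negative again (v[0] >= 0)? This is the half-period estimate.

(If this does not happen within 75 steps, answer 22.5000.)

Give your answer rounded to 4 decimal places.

Step 0: x=[9.3000] v=[0.0000]
Step 1: x=[9.2486] v=[-0.1714]
Step 2: x=[9.1471] v=[-0.3384]
Step 3: x=[8.9981] v=[-0.4967]
Step 4: x=[8.8054] v=[-0.6423]
Step 5: x=[8.5740] v=[-0.7713]
Step 6: x=[8.3099] v=[-0.8805]
Step 7: x=[8.0198] v=[-0.9671]
Step 8: x=[7.7112] v=[-1.0288]
Step 9: x=[7.3920] v=[-1.0641]
Step 10: x=[7.0704] v=[-1.0720]
Step 11: x=[6.7547] v=[-1.0523]
Step 12: x=[6.4530] v=[-1.0056]
Step 13: x=[6.1731] v=[-0.9330]
Step 14: x=[5.9222] v=[-0.8364]
Step 15: x=[5.7067] v=[-0.7183]
Step 16: x=[5.5322] v=[-0.5817]
Step 17: x=[5.4031] v=[-0.4302]
Step 18: x=[5.3228] v=[-0.2676]
Step 19: x=[5.2934] v=[-0.0981]
Step 20: x=[5.3156] v=[0.0739]
First v>=0 after going negative at step 20, time=6.0000

Answer: 6.0000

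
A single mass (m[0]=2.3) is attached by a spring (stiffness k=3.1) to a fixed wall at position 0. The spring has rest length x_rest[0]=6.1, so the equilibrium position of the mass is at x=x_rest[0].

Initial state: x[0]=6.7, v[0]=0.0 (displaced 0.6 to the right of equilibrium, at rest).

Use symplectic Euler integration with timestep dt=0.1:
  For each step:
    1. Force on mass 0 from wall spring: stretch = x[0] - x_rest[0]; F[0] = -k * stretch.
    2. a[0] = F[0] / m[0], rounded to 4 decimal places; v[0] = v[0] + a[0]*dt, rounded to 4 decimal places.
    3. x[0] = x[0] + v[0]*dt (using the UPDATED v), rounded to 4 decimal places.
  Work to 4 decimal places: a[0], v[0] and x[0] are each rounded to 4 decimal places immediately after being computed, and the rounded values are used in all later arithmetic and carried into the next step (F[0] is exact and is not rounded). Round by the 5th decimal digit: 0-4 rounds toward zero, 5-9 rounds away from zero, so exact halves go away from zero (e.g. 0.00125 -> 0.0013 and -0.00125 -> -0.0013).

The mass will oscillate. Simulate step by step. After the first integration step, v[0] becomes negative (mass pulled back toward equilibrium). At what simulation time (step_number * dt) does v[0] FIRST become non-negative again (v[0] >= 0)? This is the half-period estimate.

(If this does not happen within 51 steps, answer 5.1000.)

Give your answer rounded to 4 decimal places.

Step 0: x=[6.7000] v=[0.0000]
Step 1: x=[6.6919] v=[-0.0809]
Step 2: x=[6.6758] v=[-0.1607]
Step 3: x=[6.6520] v=[-0.2383]
Step 4: x=[6.6207] v=[-0.3127]
Step 5: x=[6.5824] v=[-0.3829]
Step 6: x=[6.5376] v=[-0.4479]
Step 7: x=[6.4869] v=[-0.5069]
Step 8: x=[6.4310] v=[-0.5591]
Step 9: x=[6.3706] v=[-0.6037]
Step 10: x=[6.3066] v=[-0.6402]
Step 11: x=[6.2398] v=[-0.6681]
Step 12: x=[6.1711] v=[-0.6869]
Step 13: x=[6.1015] v=[-0.6965]
Step 14: x=[6.0318] v=[-0.6967]
Step 15: x=[5.9631] v=[-0.6875]
Step 16: x=[5.8962] v=[-0.6691]
Step 17: x=[5.8320] v=[-0.6416]
Step 18: x=[5.7715] v=[-0.6055]
Step 19: x=[5.7154] v=[-0.5612]
Step 20: x=[5.6645] v=[-0.5094]
Step 21: x=[5.6194] v=[-0.4507]
Step 22: x=[5.5808] v=[-0.3859]
Step 23: x=[5.5492] v=[-0.3159]
Step 24: x=[5.5250] v=[-0.2417]
Step 25: x=[5.5086] v=[-0.1642]
Step 26: x=[5.5002] v=[-0.0845]
Step 27: x=[5.4998] v=[-0.0037]
Step 28: x=[5.5075] v=[0.0772]
First v>=0 after going negative at step 28, time=2.8000

Answer: 2.8000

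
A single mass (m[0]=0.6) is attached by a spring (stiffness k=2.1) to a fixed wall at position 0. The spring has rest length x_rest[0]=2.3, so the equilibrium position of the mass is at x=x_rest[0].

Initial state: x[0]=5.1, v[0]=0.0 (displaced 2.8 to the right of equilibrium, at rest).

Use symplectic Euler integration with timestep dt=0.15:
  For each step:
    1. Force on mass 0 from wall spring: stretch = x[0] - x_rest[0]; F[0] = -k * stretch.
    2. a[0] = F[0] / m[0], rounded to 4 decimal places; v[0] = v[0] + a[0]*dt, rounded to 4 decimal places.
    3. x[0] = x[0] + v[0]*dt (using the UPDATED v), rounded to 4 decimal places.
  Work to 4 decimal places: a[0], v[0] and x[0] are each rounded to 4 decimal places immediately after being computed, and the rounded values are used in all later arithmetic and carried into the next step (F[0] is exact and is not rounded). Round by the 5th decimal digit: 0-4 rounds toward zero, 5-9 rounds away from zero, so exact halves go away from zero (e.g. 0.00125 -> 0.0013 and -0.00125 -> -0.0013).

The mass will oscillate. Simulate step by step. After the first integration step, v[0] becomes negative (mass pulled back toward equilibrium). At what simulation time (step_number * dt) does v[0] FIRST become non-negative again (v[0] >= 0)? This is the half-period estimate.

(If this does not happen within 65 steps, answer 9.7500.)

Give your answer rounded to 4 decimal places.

Step 0: x=[5.1000] v=[0.0000]
Step 1: x=[4.8795] v=[-1.4700]
Step 2: x=[4.4559] v=[-2.8242]
Step 3: x=[3.8625] v=[-3.9561]
Step 4: x=[3.1460] v=[-4.7764]
Step 5: x=[2.3629] v=[-5.2206]
Step 6: x=[1.5749] v=[-5.2536]
Step 7: x=[0.8440] v=[-4.8729]
Step 8: x=[0.2277] v=[-4.1085]
Step 9: x=[-0.2254] v=[-3.0205]
Step 10: x=[-0.4796] v=[-1.6947]
Step 11: x=[-0.5149] v=[-0.2354]
Step 12: x=[-0.3285] v=[1.2424]
First v>=0 after going negative at step 12, time=1.8000

Answer: 1.8000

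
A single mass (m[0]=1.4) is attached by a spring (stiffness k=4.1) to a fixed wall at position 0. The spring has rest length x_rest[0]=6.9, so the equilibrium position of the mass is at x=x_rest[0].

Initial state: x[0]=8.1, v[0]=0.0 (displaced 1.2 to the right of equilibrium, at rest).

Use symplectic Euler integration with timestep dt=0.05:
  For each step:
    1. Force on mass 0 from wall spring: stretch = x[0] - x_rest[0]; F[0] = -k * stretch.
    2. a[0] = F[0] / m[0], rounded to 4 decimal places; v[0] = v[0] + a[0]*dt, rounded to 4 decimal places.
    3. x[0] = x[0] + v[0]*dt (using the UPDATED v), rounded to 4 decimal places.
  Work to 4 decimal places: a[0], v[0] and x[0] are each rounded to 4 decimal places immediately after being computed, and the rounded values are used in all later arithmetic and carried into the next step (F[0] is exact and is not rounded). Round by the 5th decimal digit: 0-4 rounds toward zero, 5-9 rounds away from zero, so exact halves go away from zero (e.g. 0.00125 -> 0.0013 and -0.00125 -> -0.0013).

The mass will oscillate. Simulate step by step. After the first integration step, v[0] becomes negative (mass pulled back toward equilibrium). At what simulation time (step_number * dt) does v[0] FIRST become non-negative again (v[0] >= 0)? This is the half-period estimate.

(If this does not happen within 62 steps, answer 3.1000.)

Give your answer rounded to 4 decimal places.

Answer: 1.8500

Derivation:
Step 0: x=[8.1000] v=[0.0000]
Step 1: x=[8.0912] v=[-0.1757]
Step 2: x=[8.0737] v=[-0.3501]
Step 3: x=[8.0476] v=[-0.5220]
Step 4: x=[8.0131] v=[-0.6900]
Step 5: x=[7.9705] v=[-0.8530]
Step 6: x=[7.9200] v=[-1.0098]
Step 7: x=[7.8620] v=[-1.1592]
Step 8: x=[7.7970] v=[-1.3001]
Step 9: x=[7.7254] v=[-1.4314]
Step 10: x=[7.6478] v=[-1.5523]
Step 11: x=[7.5647] v=[-1.6618]
Step 12: x=[7.4767] v=[-1.7591]
Step 13: x=[7.3845] v=[-1.8435]
Step 14: x=[7.2888] v=[-1.9144]
Step 15: x=[7.1902] v=[-1.9713]
Step 16: x=[7.0895] v=[-2.0138]
Step 17: x=[6.9874] v=[-2.0416]
Step 18: x=[6.8847] v=[-2.0544]
Step 19: x=[6.7821] v=[-2.0522]
Step 20: x=[6.6804] v=[-2.0349]
Step 21: x=[6.5803] v=[-2.0027]
Step 22: x=[6.4825] v=[-1.9559]
Step 23: x=[6.3878] v=[-1.8948]
Step 24: x=[6.2968] v=[-1.8198]
Step 25: x=[6.2102] v=[-1.7315]
Step 26: x=[6.1287] v=[-1.6305]
Step 27: x=[6.0528] v=[-1.5176]
Step 28: x=[5.9831] v=[-1.3935]
Step 29: x=[5.9201] v=[-1.2592]
Step 30: x=[5.8643] v=[-1.1157]
Step 31: x=[5.8161] v=[-0.9640]
Step 32: x=[5.7758] v=[-0.8053]
Step 33: x=[5.7438] v=[-0.6407]
Step 34: x=[5.7202] v=[-0.4714]
Step 35: x=[5.7053] v=[-0.2986]
Step 36: x=[5.6991] v=[-0.1237]
Step 37: x=[5.7017] v=[0.0521]
First v>=0 after going negative at step 37, time=1.8500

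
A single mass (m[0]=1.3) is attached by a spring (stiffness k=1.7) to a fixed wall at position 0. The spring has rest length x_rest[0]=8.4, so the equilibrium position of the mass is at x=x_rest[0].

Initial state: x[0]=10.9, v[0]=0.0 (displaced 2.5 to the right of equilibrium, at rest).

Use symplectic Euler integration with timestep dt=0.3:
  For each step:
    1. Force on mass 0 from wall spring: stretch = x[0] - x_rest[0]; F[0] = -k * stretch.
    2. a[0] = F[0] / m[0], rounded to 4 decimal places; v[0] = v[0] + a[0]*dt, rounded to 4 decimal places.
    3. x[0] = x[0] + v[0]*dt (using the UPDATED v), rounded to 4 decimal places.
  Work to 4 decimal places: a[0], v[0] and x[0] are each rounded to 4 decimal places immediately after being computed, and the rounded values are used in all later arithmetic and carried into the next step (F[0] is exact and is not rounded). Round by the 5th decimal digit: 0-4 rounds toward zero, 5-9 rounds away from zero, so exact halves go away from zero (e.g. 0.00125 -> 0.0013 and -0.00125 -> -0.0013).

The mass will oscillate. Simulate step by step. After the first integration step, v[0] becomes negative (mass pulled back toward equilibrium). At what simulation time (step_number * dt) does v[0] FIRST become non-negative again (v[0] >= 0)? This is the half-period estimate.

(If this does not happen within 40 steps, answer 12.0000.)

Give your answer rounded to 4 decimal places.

Answer: 3.0000

Derivation:
Step 0: x=[10.9000] v=[0.0000]
Step 1: x=[10.6058] v=[-0.9808]
Step 2: x=[10.0519] v=[-1.8462]
Step 3: x=[9.3036] v=[-2.4943]
Step 4: x=[8.4490] v=[-2.8488]
Step 5: x=[7.5886] v=[-2.8680]
Step 6: x=[6.8237] v=[-2.5497]
Step 7: x=[6.2443] v=[-1.9313]
Step 8: x=[5.9186] v=[-1.0856]
Step 9: x=[5.8850] v=[-0.1121]
Step 10: x=[6.1474] v=[0.8745]
First v>=0 after going negative at step 10, time=3.0000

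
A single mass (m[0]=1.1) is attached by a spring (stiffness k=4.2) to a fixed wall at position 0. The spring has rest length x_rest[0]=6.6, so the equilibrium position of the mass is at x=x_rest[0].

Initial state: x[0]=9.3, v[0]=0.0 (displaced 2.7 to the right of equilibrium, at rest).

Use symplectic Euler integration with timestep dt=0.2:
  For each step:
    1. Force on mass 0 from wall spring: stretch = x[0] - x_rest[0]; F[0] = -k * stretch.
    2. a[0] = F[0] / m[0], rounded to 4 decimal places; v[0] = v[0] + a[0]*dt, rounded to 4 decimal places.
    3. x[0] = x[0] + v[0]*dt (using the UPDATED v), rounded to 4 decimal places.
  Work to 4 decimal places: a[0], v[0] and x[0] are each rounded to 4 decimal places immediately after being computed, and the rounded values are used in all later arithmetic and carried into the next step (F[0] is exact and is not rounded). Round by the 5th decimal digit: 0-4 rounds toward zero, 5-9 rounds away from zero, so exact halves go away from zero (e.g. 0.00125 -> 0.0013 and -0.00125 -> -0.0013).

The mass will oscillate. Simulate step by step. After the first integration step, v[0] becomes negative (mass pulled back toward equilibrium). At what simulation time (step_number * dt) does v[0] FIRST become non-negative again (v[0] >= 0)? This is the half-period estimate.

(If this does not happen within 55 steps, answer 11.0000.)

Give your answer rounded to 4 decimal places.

Answer: 1.6000

Derivation:
Step 0: x=[9.3000] v=[0.0000]
Step 1: x=[8.8876] v=[-2.0618]
Step 2: x=[8.1259] v=[-3.8087]
Step 3: x=[7.1311] v=[-4.9739]
Step 4: x=[6.0552] v=[-5.3795]
Step 5: x=[5.0625] v=[-4.9635]
Step 6: x=[4.3046] v=[-3.7894]
Step 7: x=[3.8973] v=[-2.0365]
Step 8: x=[3.9028] v=[0.0274]
First v>=0 after going negative at step 8, time=1.6000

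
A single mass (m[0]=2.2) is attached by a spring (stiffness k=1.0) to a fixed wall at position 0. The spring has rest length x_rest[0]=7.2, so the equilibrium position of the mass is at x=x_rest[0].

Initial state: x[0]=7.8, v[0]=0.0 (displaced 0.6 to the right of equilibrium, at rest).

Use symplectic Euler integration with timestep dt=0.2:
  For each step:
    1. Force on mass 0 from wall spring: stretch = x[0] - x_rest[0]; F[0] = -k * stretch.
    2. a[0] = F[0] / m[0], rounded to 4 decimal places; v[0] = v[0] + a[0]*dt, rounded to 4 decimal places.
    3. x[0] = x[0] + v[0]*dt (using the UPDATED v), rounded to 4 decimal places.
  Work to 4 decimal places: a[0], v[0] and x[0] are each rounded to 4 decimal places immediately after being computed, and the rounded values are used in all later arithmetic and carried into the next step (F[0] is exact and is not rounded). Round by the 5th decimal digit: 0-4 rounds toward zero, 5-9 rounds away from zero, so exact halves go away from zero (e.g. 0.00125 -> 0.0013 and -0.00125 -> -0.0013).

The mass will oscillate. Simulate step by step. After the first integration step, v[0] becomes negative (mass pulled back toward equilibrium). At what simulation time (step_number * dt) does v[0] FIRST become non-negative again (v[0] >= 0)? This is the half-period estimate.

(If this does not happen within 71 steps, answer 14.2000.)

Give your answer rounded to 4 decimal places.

Answer: 4.8000

Derivation:
Step 0: x=[7.8000] v=[0.0000]
Step 1: x=[7.7891] v=[-0.0545]
Step 2: x=[7.7675] v=[-0.1081]
Step 3: x=[7.7356] v=[-0.1597]
Step 4: x=[7.6939] v=[-0.2084]
Step 5: x=[7.6432] v=[-0.2533]
Step 6: x=[7.5845] v=[-0.2936]
Step 7: x=[7.5188] v=[-0.3286]
Step 8: x=[7.4473] v=[-0.3576]
Step 9: x=[7.3713] v=[-0.3801]
Step 10: x=[7.2922] v=[-0.3957]
Step 11: x=[7.2114] v=[-0.4041]
Step 12: x=[7.1304] v=[-0.4051]
Step 13: x=[7.0506] v=[-0.3988]
Step 14: x=[6.9736] v=[-0.3852]
Step 15: x=[6.9007] v=[-0.3646]
Step 16: x=[6.8332] v=[-0.3374]
Step 17: x=[6.7724] v=[-0.3041]
Step 18: x=[6.7194] v=[-0.2652]
Step 19: x=[6.6751] v=[-0.2215]
Step 20: x=[6.6403] v=[-0.1738]
Step 21: x=[6.6157] v=[-0.1229]
Step 22: x=[6.6017] v=[-0.0698]
Step 23: x=[6.5986] v=[-0.0154]
Step 24: x=[6.6065] v=[0.0393]
First v>=0 after going negative at step 24, time=4.8000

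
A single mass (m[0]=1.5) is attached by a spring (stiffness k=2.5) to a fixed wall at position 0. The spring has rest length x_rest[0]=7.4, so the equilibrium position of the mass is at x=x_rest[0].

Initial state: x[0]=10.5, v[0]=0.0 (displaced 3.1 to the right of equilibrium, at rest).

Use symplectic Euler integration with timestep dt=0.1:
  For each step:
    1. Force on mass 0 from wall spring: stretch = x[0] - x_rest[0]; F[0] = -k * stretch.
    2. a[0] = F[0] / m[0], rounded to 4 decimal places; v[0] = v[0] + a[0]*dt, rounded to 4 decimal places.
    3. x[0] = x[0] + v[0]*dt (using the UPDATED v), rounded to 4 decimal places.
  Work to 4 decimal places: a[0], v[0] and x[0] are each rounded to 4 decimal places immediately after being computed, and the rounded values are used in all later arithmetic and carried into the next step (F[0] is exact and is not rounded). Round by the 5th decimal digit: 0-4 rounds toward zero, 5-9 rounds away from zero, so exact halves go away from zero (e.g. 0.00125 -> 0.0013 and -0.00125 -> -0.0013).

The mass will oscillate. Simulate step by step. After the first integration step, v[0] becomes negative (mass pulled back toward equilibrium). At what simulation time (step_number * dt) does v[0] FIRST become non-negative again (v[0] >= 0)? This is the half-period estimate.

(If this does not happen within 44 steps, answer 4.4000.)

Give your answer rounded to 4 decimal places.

Answer: 2.5000

Derivation:
Step 0: x=[10.5000] v=[0.0000]
Step 1: x=[10.4483] v=[-0.5167]
Step 2: x=[10.3458] v=[-1.0248]
Step 3: x=[10.1942] v=[-1.5158]
Step 4: x=[9.9961] v=[-1.9815]
Step 5: x=[9.7547] v=[-2.4142]
Step 6: x=[9.4740] v=[-2.8067]
Step 7: x=[9.1588] v=[-3.1524]
Step 8: x=[8.8143] v=[-3.4455]
Step 9: x=[8.4462] v=[-3.6812]
Step 10: x=[8.0606] v=[-3.8556]
Step 11: x=[7.6640] v=[-3.9657]
Step 12: x=[7.2630] v=[-4.0097]
Step 13: x=[6.8643] v=[-3.9869]
Step 14: x=[6.4745] v=[-3.8976]
Step 15: x=[6.1002] v=[-3.7434]
Step 16: x=[5.7475] v=[-3.5268]
Step 17: x=[5.4224] v=[-3.2514]
Step 18: x=[5.1302] v=[-2.9218]
Step 19: x=[4.8759] v=[-2.5435]
Step 20: x=[4.6636] v=[-2.1228]
Step 21: x=[4.4969] v=[-1.6667]
Step 22: x=[4.3786] v=[-1.1829]
Step 23: x=[4.3107] v=[-0.6793]
Step 24: x=[4.2943] v=[-0.1644]
Step 25: x=[4.3296] v=[0.3532]
First v>=0 after going negative at step 25, time=2.5000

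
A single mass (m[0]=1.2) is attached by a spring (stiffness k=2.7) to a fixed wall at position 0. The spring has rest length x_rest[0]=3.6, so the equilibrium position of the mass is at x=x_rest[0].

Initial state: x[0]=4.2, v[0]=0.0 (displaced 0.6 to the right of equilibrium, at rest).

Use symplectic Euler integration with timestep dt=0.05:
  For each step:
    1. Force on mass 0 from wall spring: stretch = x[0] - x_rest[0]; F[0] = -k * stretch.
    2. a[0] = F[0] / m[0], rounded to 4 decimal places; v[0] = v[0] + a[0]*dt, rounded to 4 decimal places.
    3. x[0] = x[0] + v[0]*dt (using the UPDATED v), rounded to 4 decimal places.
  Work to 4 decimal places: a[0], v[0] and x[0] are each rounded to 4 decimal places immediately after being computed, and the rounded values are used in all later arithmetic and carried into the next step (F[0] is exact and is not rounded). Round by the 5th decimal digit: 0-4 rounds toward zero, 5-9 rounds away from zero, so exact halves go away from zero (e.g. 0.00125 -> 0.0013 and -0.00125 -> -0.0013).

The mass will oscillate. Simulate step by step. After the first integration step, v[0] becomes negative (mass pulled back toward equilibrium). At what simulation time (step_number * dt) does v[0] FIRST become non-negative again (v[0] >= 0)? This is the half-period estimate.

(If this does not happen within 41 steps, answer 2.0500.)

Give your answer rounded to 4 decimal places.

Answer: 2.0500

Derivation:
Step 0: x=[4.2000] v=[0.0000]
Step 1: x=[4.1966] v=[-0.0675]
Step 2: x=[4.1899] v=[-0.1346]
Step 3: x=[4.1799] v=[-0.2010]
Step 4: x=[4.1666] v=[-0.2662]
Step 5: x=[4.1501] v=[-0.3299]
Step 6: x=[4.1305] v=[-0.3918]
Step 7: x=[4.1079] v=[-0.4515]
Step 8: x=[4.0825] v=[-0.5086]
Step 9: x=[4.0544] v=[-0.5629]
Step 10: x=[4.0237] v=[-0.6140]
Step 11: x=[3.9906] v=[-0.6617]
Step 12: x=[3.9553] v=[-0.7056]
Step 13: x=[3.9180] v=[-0.7456]
Step 14: x=[3.8789] v=[-0.7814]
Step 15: x=[3.8383] v=[-0.8128]
Step 16: x=[3.7963] v=[-0.8396]
Step 17: x=[3.7532] v=[-0.8617]
Step 18: x=[3.7093] v=[-0.8789]
Step 19: x=[3.6647] v=[-0.8912]
Step 20: x=[3.6198] v=[-0.8985]
Step 21: x=[3.5748] v=[-0.9007]
Step 22: x=[3.5299] v=[-0.8979]
Step 23: x=[3.4854] v=[-0.8900]
Step 24: x=[3.4415] v=[-0.8771]
Step 25: x=[3.3985] v=[-0.8593]
Step 26: x=[3.3567] v=[-0.8366]
Step 27: x=[3.3162] v=[-0.8092]
Step 28: x=[3.2773] v=[-0.7773]
Step 29: x=[3.2403] v=[-0.7410]
Step 30: x=[3.2053] v=[-0.7005]
Step 31: x=[3.1725] v=[-0.6561]
Step 32: x=[3.1421] v=[-0.6080]
Step 33: x=[3.1143] v=[-0.5565]
Step 34: x=[3.0892] v=[-0.5019]
Step 35: x=[3.0670] v=[-0.4444]
Step 36: x=[3.0478] v=[-0.3844]
Step 37: x=[3.0317] v=[-0.3223]
Step 38: x=[3.0188] v=[-0.2584]
Step 39: x=[3.0092] v=[-0.1930]
Step 40: x=[3.0029] v=[-0.1265]
Step 41: x=[2.9999] v=[-0.0593]
v[0] did not become non-negative within 41 steps; using fallback time=2.0500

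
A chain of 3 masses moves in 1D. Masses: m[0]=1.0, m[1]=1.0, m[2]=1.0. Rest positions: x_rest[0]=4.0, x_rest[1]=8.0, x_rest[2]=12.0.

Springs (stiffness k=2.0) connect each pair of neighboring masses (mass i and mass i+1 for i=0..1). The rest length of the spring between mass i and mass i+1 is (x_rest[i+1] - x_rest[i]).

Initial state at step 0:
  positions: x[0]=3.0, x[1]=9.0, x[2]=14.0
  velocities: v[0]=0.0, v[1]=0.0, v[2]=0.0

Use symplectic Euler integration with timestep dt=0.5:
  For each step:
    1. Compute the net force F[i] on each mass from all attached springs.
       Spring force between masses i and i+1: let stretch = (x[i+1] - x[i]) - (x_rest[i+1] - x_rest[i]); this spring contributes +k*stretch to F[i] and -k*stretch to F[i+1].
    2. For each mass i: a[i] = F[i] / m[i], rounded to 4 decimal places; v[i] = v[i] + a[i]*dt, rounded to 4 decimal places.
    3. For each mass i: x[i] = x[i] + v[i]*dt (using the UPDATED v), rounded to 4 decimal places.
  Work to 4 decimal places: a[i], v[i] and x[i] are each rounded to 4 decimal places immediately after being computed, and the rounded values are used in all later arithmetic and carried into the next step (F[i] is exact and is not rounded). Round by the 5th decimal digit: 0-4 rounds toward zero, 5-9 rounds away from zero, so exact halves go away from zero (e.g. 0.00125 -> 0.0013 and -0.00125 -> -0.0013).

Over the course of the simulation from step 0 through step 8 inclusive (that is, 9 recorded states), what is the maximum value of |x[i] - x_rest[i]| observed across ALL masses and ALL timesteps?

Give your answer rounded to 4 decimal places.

Answer: 2.2110

Derivation:
Step 0: x=[3.0000 9.0000 14.0000] v=[0.0000 0.0000 0.0000]
Step 1: x=[4.0000 8.5000 13.5000] v=[2.0000 -1.0000 -1.0000]
Step 2: x=[5.2500 8.2500 12.5000] v=[2.5000 -0.5000 -2.0000]
Step 3: x=[6.0000 8.6250 11.3750] v=[1.5000 0.7500 -2.2500]
Step 4: x=[6.0625 9.0625 10.8750] v=[0.1250 0.8750 -1.0000]
Step 5: x=[5.6250 8.9063 11.4688] v=[-0.8750 -0.3125 1.1875]
Step 6: x=[4.8282 8.3907 12.7813] v=[-1.5937 -1.0313 2.6250]
Step 7: x=[3.8126 8.2891 13.8985] v=[-2.0312 -0.2032 2.2344]
Step 8: x=[3.0353 8.7540 14.2110] v=[-1.5547 0.9297 0.6250]
Max displacement = 2.2110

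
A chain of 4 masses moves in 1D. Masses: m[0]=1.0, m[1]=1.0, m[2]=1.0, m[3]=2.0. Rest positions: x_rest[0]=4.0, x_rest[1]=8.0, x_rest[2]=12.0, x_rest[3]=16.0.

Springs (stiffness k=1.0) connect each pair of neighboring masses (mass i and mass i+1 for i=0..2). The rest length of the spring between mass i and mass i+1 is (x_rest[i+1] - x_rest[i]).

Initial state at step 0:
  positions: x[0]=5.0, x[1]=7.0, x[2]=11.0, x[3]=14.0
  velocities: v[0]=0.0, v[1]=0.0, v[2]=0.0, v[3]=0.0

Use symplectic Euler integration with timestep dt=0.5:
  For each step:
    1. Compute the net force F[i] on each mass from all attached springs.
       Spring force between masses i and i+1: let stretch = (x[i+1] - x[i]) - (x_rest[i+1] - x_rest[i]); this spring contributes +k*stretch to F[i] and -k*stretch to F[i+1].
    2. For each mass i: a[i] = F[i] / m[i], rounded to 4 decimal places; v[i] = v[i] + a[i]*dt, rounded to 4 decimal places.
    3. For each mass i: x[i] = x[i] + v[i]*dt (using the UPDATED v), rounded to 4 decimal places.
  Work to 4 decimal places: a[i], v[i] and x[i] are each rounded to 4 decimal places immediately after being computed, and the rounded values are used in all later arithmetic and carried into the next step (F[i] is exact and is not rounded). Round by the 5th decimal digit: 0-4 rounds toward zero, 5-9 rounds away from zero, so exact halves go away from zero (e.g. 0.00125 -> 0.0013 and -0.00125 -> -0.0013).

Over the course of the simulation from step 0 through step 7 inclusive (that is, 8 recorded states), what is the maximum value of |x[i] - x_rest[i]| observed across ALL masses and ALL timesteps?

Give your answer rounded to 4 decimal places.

Step 0: x=[5.0000 7.0000 11.0000 14.0000] v=[0.0000 0.0000 0.0000 0.0000]
Step 1: x=[4.5000 7.5000 10.7500 14.1250] v=[-1.0000 1.0000 -0.5000 0.2500]
Step 2: x=[3.7500 8.0625 10.5313 14.3282] v=[-1.5000 1.1250 -0.4375 0.4063]
Step 3: x=[3.0781 8.1641 10.6446 14.5568] v=[-1.3438 0.2032 0.2266 0.4571]
Step 4: x=[2.6777 7.6143 11.1159 14.7964] v=[-0.8008 -1.0996 0.9425 0.4791]
Step 5: x=[2.5115 6.7058 11.6319 15.0759] v=[-0.3325 -1.8171 1.0320 0.5590]
Step 6: x=[2.3938 5.9802 11.7774 15.4249] v=[-0.2354 -1.4512 0.2910 0.6980]
Step 7: x=[2.1727 5.8073 11.3855 15.8180] v=[-0.4422 -0.3458 -0.7839 0.7862]
Max displacement = 2.1927

Answer: 2.1927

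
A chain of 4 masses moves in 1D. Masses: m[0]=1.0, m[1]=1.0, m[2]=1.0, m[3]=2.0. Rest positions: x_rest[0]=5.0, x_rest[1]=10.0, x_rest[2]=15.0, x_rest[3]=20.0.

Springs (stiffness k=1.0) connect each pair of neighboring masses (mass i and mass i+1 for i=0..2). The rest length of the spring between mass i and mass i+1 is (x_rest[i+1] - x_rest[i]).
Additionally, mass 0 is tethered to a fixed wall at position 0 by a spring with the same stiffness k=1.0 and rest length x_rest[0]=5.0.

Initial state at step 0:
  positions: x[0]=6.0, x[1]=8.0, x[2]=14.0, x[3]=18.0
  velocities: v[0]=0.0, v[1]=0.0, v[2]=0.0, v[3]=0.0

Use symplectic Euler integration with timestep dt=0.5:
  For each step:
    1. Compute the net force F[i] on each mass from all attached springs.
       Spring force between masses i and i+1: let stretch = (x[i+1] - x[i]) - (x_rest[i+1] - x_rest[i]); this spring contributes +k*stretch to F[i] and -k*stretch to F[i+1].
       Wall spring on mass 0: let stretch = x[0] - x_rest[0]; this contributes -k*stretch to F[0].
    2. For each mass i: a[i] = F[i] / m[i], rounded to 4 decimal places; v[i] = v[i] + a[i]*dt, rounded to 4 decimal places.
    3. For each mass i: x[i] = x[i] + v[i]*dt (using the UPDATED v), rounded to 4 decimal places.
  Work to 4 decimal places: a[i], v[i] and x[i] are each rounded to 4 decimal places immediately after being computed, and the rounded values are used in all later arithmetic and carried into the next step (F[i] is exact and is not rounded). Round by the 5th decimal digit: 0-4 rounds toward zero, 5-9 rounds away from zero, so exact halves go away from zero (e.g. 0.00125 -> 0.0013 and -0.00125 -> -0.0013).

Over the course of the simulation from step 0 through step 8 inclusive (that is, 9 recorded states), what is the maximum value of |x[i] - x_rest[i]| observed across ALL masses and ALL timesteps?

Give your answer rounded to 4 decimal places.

Step 0: x=[6.0000 8.0000 14.0000 18.0000] v=[0.0000 0.0000 0.0000 0.0000]
Step 1: x=[5.0000 9.0000 13.5000 18.1250] v=[-2.0000 2.0000 -1.0000 0.2500]
Step 2: x=[3.7500 10.1250 13.0313 18.2969] v=[-2.5000 2.2500 -0.9375 0.3438]
Step 3: x=[3.1563 10.3829 13.1524 18.4356] v=[-1.1875 0.5157 0.2422 0.2774]
Step 4: x=[3.5802 9.5265 13.9020 18.5389] v=[0.8477 -1.7129 1.4991 0.2066]
Step 5: x=[4.5956 8.2774 14.7169 18.6876] v=[2.0308 -2.4983 1.6298 0.2974]
Step 6: x=[5.3826 7.7177 14.9146 18.9650] v=[1.5739 -1.1195 0.3954 0.5548]
Step 7: x=[5.4077 8.3734 14.3257 19.3611] v=[0.0502 1.3114 -1.1779 0.7922]
Step 8: x=[4.8223 9.7758 13.5075 19.7528] v=[-1.1708 2.8047 -1.6364 0.7834]
Max displacement = 2.2823

Answer: 2.2823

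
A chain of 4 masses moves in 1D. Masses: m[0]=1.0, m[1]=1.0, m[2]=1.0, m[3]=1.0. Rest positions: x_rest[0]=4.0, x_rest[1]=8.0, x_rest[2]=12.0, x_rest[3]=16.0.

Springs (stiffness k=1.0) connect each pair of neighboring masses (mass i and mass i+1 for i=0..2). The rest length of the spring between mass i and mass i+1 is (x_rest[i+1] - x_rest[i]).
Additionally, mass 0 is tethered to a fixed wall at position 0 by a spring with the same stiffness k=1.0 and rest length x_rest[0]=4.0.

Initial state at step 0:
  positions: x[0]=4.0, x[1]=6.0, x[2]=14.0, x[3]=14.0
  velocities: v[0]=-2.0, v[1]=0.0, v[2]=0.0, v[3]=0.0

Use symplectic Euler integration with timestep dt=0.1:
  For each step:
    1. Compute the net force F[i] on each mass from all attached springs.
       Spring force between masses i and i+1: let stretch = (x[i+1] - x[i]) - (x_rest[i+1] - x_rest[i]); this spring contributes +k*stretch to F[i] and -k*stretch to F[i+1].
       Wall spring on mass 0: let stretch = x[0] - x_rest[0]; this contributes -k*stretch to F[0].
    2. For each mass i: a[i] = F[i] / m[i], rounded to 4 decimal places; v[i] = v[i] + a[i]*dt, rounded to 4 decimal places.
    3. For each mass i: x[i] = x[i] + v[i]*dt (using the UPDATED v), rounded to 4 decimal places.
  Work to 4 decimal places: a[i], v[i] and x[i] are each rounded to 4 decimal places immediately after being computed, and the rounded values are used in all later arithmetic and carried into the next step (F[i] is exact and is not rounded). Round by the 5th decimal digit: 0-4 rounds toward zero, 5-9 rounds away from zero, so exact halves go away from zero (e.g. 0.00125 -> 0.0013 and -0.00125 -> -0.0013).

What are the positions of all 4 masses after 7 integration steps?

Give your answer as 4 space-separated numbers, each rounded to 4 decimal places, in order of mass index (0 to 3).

Answer: 2.3693 7.3169 12.0676 14.9765

Derivation:
Step 0: x=[4.0000 6.0000 14.0000 14.0000] v=[-2.0000 0.0000 0.0000 0.0000]
Step 1: x=[3.7800 6.0600 13.9200 14.0400] v=[-2.2000 0.6000 -0.8000 0.4000]
Step 2: x=[3.5450 6.1758 13.7626 14.1188] v=[-2.3500 1.1580 -1.5740 0.7880]
Step 3: x=[3.3009 6.3412 13.5329 14.2340] v=[-2.4414 1.6536 -2.2971 1.1524]
Step 4: x=[3.0542 6.5481 13.2383 14.3822] v=[-2.4675 2.0687 -2.9462 1.4823]
Step 5: x=[2.8119 6.7869 12.8882 14.5590] v=[-2.4235 2.3883 -3.5008 1.7679]
Step 6: x=[2.5812 7.0470 12.4938 14.7591] v=[-2.3072 2.6009 -3.9439 2.0008]
Step 7: x=[2.3693 7.3169 12.0676 14.9765] v=[-2.1187 2.6990 -4.2621 2.1743]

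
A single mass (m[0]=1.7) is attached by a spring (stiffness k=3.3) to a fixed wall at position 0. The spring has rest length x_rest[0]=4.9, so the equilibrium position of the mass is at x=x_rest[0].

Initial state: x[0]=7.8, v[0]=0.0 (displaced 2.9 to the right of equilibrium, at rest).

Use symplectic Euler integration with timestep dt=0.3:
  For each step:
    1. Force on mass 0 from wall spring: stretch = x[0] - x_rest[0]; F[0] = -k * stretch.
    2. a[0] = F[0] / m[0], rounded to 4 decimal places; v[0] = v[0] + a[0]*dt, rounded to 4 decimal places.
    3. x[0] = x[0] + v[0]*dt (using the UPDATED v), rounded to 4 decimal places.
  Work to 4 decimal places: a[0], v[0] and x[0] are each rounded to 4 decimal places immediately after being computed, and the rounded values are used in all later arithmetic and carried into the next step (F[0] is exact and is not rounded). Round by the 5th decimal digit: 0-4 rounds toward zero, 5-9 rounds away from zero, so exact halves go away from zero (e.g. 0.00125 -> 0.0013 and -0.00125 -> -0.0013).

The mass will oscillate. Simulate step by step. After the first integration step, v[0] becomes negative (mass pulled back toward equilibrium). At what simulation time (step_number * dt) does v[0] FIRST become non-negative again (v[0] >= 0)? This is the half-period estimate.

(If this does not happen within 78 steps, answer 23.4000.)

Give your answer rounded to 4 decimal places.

Step 0: x=[7.8000] v=[0.0000]
Step 1: x=[7.2934] v=[-1.6888]
Step 2: x=[6.3686] v=[-3.0826]
Step 3: x=[5.1873] v=[-3.9378]
Step 4: x=[3.9558] v=[-4.1051]
Step 5: x=[2.8892] v=[-3.5552]
Step 6: x=[2.1739] v=[-2.3842]
Step 7: x=[1.9349] v=[-0.7967]
Step 8: x=[2.2139] v=[0.9300]
First v>=0 after going negative at step 8, time=2.4000

Answer: 2.4000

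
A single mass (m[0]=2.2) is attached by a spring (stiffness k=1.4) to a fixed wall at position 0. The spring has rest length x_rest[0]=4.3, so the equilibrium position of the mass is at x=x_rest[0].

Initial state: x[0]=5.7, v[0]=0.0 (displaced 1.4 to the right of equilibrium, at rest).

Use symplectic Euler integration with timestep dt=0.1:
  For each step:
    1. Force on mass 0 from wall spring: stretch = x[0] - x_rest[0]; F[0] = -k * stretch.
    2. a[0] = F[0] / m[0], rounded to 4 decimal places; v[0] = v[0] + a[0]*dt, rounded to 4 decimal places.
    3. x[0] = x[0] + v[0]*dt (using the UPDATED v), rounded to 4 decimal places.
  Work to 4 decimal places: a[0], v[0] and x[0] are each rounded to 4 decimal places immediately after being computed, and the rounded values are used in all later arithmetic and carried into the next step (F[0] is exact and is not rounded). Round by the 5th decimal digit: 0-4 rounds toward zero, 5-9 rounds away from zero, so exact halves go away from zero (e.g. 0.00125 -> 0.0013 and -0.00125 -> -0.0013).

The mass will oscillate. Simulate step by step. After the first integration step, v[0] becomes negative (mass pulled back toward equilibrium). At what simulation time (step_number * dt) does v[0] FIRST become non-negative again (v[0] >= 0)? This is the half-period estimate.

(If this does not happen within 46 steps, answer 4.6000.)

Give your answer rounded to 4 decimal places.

Answer: 4.0000

Derivation:
Step 0: x=[5.7000] v=[0.0000]
Step 1: x=[5.6911] v=[-0.0891]
Step 2: x=[5.6733] v=[-0.1776]
Step 3: x=[5.6468] v=[-0.2650]
Step 4: x=[5.6117] v=[-0.3507]
Step 5: x=[5.5683] v=[-0.4342]
Step 6: x=[5.5168] v=[-0.5149]
Step 7: x=[5.4576] v=[-0.5923]
Step 8: x=[5.3910] v=[-0.6660]
Step 9: x=[5.3175] v=[-0.7354]
Step 10: x=[5.2375] v=[-0.8002]
Step 11: x=[5.1515] v=[-0.8599]
Step 12: x=[5.0601] v=[-0.9141]
Step 13: x=[4.9639] v=[-0.9625]
Step 14: x=[4.8634] v=[-1.0048]
Step 15: x=[4.7593] v=[-1.0407]
Step 16: x=[4.6523] v=[-1.0699]
Step 17: x=[4.5431] v=[-1.0923]
Step 18: x=[4.4323] v=[-1.1078]
Step 19: x=[4.3207] v=[-1.1162]
Step 20: x=[4.2090] v=[-1.1175]
Step 21: x=[4.0978] v=[-1.1117]
Step 22: x=[3.9879] v=[-1.0988]
Step 23: x=[3.8800] v=[-1.0789]
Step 24: x=[3.7748] v=[-1.0522]
Step 25: x=[3.6729] v=[-1.0188]
Step 26: x=[3.5750] v=[-0.9789]
Step 27: x=[3.4817] v=[-0.9328]
Step 28: x=[3.3936] v=[-0.8807]
Step 29: x=[3.3113] v=[-0.8230]
Step 30: x=[3.2353] v=[-0.7601]
Step 31: x=[3.1661] v=[-0.6924]
Step 32: x=[3.1041] v=[-0.6202]
Step 33: x=[3.0497] v=[-0.5441]
Step 34: x=[3.0033] v=[-0.4645]
Step 35: x=[2.9651] v=[-0.3820]
Step 36: x=[2.9354] v=[-0.2971]
Step 37: x=[2.9144] v=[-0.2103]
Step 38: x=[2.9022] v=[-0.1221]
Step 39: x=[2.8989] v=[-0.0332]
Step 40: x=[2.9045] v=[0.0560]
First v>=0 after going negative at step 40, time=4.0000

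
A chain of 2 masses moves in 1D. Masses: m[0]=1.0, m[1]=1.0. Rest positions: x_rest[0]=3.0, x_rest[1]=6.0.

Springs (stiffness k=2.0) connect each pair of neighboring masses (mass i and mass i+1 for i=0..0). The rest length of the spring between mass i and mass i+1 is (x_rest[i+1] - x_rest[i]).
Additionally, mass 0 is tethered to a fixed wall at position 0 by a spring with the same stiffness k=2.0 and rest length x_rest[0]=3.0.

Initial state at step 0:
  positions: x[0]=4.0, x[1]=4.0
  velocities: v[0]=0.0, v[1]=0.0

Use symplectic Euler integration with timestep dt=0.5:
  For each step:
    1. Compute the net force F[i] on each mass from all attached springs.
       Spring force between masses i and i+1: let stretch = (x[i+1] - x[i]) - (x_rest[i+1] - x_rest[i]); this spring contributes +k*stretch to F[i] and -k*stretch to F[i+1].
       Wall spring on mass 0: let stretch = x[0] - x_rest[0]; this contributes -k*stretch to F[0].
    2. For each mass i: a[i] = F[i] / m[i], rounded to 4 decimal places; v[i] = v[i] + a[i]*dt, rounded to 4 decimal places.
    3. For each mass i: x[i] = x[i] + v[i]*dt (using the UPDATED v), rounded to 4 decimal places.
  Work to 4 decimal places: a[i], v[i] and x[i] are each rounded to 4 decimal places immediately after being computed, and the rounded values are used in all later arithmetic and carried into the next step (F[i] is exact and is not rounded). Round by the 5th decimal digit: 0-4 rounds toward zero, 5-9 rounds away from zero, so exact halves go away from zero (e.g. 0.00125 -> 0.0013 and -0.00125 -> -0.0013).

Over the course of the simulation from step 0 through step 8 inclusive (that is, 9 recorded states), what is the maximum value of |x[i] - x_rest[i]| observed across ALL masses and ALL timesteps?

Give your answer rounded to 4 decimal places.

Answer: 2.2813

Derivation:
Step 0: x=[4.0000 4.0000] v=[0.0000 0.0000]
Step 1: x=[2.0000 5.5000] v=[-4.0000 3.0000]
Step 2: x=[0.7500 6.7500] v=[-2.5000 2.5000]
Step 3: x=[2.1250 6.5000] v=[2.7500 -0.5000]
Step 4: x=[4.6250 5.5625] v=[5.0000 -1.8750]
Step 5: x=[5.2813 5.6563] v=[1.3125 0.1875]
Step 6: x=[3.4844 7.0626] v=[-3.5938 2.8125]
Step 7: x=[1.7344 8.1798] v=[-3.5000 2.2343]
Step 8: x=[2.3399 7.5743] v=[1.2110 -1.2111]
Max displacement = 2.2813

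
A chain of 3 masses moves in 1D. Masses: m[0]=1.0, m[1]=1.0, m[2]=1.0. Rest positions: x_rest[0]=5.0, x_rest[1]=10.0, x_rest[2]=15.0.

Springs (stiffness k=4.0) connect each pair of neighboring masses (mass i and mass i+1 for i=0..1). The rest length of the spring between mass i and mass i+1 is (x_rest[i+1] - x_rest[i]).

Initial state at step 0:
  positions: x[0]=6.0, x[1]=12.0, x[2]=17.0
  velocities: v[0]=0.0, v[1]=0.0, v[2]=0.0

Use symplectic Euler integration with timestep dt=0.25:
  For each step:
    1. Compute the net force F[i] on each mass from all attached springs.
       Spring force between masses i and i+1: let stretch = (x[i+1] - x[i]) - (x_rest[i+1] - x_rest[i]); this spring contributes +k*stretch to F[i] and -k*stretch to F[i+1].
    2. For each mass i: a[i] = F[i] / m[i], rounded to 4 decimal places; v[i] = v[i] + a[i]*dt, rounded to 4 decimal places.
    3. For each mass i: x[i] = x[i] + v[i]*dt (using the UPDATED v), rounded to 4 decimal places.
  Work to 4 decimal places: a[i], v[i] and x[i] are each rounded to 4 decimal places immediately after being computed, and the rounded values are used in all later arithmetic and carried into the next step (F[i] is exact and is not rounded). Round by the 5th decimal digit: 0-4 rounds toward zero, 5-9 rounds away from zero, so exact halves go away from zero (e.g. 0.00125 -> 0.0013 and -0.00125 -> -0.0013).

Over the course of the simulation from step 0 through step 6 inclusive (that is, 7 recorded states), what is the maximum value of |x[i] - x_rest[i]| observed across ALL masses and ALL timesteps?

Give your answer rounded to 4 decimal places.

Step 0: x=[6.0000 12.0000 17.0000] v=[0.0000 0.0000 0.0000]
Step 1: x=[6.2500 11.7500 17.0000] v=[1.0000 -1.0000 0.0000]
Step 2: x=[6.6250 11.4375 16.9375] v=[1.5000 -1.2500 -0.2500]
Step 3: x=[6.9531 11.2969 16.7500] v=[1.3125 -0.5625 -0.7500]
Step 4: x=[7.1172 11.4336 16.4492] v=[0.6563 0.5468 -1.2031]
Step 5: x=[7.1104 11.7451 16.1445] v=[-0.0273 1.2460 -1.2187]
Step 6: x=[7.0123 11.9978 15.9900] v=[-0.3926 1.0107 -0.6181]
Max displacement = 2.1172

Answer: 2.1172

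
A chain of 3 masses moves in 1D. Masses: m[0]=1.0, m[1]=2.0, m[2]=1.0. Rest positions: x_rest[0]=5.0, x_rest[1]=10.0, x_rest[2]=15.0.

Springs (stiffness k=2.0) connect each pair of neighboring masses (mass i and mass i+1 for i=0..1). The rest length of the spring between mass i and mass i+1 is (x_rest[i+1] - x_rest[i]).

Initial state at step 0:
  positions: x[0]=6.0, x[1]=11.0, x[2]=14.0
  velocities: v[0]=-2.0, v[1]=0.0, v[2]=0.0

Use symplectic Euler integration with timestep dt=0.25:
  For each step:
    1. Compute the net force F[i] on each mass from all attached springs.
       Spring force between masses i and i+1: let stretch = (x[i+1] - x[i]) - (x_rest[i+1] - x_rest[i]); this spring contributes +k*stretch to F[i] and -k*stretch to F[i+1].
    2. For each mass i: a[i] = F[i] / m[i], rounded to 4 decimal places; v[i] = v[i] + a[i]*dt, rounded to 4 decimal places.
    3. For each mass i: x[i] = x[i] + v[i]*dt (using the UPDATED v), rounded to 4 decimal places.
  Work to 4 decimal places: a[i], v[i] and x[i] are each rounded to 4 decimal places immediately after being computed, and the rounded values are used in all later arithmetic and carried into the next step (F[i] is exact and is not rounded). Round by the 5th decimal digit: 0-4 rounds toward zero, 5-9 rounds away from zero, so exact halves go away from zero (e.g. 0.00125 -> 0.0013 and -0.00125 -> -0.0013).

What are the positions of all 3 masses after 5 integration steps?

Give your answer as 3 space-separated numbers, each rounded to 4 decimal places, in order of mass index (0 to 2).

Answer: 4.1251 9.5411 16.2929

Derivation:
Step 0: x=[6.0000 11.0000 14.0000] v=[-2.0000 0.0000 0.0000]
Step 1: x=[5.5000 10.8750 14.2500] v=[-2.0000 -0.5000 1.0000]
Step 2: x=[5.0469 10.6250 14.7031] v=[-1.8125 -1.0000 1.8125]
Step 3: x=[4.6660 10.2813 15.2715] v=[-1.5235 -1.3750 2.2735]
Step 4: x=[4.3620 9.8985 15.8411] v=[-1.2159 -1.5313 2.2784]
Step 5: x=[4.1251 9.5411 16.2929] v=[-0.9477 -1.4298 1.8071]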